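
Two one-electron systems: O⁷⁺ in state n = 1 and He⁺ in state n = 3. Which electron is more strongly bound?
O⁷⁺ at n = 1 (E = -870.7648 eV)

Using E_n = -13.6057 Z² / n² eV:

O⁷⁺ (Z = 8) at n = 1:
E = -13.6057 × 8² / 1² = -13.6057 × 64 / 1 = -870.7648000 eV

He⁺ (Z = 2) at n = 3:
E = -13.6057 × 2² / 3² = -13.6057 × 4 / 9 = -6.0469778 eV

Since -870.7648000 eV < -6.0469778 eV,
O⁷⁺ at n = 1 is more tightly bound (requires more energy to ionize).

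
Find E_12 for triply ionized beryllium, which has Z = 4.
-1.51174 eV

For hydrogen-like ions, the energy levels scale with Z²:
E_n = -13.6057 Z² / n² eV

For Be³⁺ (Z = 4) at n = 12:
E_12 = -13.6057 × 4² / 12²
E_12 = -13.6057 × 16 / 144
E_12 = -217.6912 / 144
E_12 = -1.51174 eV

The energy is 16 times more negative than hydrogen at the same n due to the stronger nuclear charge.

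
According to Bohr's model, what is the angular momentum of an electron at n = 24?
2.531e-33 J·s (or 24ℏ)

In the Bohr model, angular momentum is quantized:
L = nℏ

where ℏ = h/(2π) = 1.05457e-34 J·s

For n = 24:
L = 24 × 1.05457e-34 J·s
L = 2.531e-33 J·s

This can also be written as L = 24ℏ.
The angular momentum is an integer multiple of the reduced Planck constant.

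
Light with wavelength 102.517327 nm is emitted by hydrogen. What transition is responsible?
n = 3 → n = 1

First, find the photon energy from the wavelength (hc = 1239.84 eV·nm):
E = hc/λ = 1239.84 eV·nm / 102.517327 nm = 12.093956 eV

The energy levels of hydrogen satisfy E_n = -13.6057 / n² eV, so an emission n_i → n_f releases
ΔE = 13.6057 × (1/n_f² − 1/n_i²) eV.

Setting ΔE equal to the photon energy:
1/n_f² − 1/n_i² = 12.093956 / 13.6057 = 0.88888892

Since 1/n_i² must be positive, we need 1/n_f² > 0.88888892, i.e. n_f ≤ 1. For each allowed n_f, solve n_i = (1/n_f² − 0.88888892)^(−1/2) and check whether it is a whole number:
  n_f = 1: 1/n_i² = 1.00000000 − 0.88888892 = 0.11111108 → n_i = 3.000  → integer, n_i = 3 ✓

Only n_f = 1 gives an integer upper level, n_i = 3.

The transition is from n = 3 to n = 1 (emission).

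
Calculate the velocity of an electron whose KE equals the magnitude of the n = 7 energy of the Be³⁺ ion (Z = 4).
1.250e+06 m/s (or 0.41699% of c)

The binding energy at n = 7 for Be³⁺ is:
E_7 = -13.6057 × 4²/7² = -4.4426776 eV
|E_7| = 4.4426776 eV

Convert to Joules:
KE = 4.4426776 eV × (1.602177 × 10⁻¹⁹ J/eV) = 7.11796e-19 J

Using KE = ½mv²:
v = √(2·KE/m_e)
v = √(2 × 7.11796e-19 J / 9.10938 × 10⁻³¹ kg)
v = 1.250e+06 m/s

This is approximately 0.41699% the speed of light.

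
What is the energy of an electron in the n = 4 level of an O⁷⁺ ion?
-54.422800 eV

For hydrogen-like ions, the energy levels scale with Z²:
E_n = -13.6057 Z² / n² eV

For O⁷⁺ (Z = 8) at n = 4:
E_4 = -13.6057 × 8² / 4²
E_4 = -13.6057 × 64 / 16
E_4 = -870.7648 / 16
E_4 = -54.422800 eV

The energy is 64 times more negative than hydrogen at the same n due to the stronger nuclear charge.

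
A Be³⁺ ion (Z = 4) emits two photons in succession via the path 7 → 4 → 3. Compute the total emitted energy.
19.74523 eV

The energy levels of Be³⁺ are E_n = -13.6057 × 4² / n² eV.

First transition (7 → 4):
ΔE₁ = |E_4 - E_7|
ΔE₁ = |-13.60570000000 - (-4.44267755102)| = 9.16302245 eV

Second transition (4 → 3):
ΔE₂ = |E_3 - E_4|
ΔE₂ = |-24.18791111111 - (-13.60570000000)| = 10.58221111 eV

Total energy released:
E_total = ΔE₁ + ΔE₂ = 9.16302245 + 10.58221111 = 19.74523 eV

Note: This equals the direct transition 7 → 3: 19.74523 eV ✓
Energy is conserved regardless of the path taken.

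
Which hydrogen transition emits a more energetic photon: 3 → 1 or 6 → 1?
6 → 1

Calculate the energy for each transition:

Transition 3 → 1:
ΔE₁ = |E_1 - E_3| = |-13.6057/1² - (-13.6057/3²)|
ΔE₁ = |-13.6057000000 - (-1.5117444444)| = 12.0939556 eV

Transition 6 → 1:
ΔE₂ = |E_1 - E_6| = |-13.6057/1² - (-13.6057/6²)|
ΔE₂ = |-13.6057000000 - (-0.3779361111)| = 13.2277639 eV

Since 13.2277639 eV > 12.0939556 eV, the transition 6 → 1 emits the more energetic photon.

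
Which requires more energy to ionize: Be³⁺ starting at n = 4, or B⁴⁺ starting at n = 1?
B⁴⁺ at n = 1 (E = -340.142500 eV)

Using E_n = -13.6057 Z² / n² eV:

Be³⁺ (Z = 4) at n = 4:
E = -13.6057 × 4² / 4² = -13.6057 × 16 / 16 = -13.605700000 eV

B⁴⁺ (Z = 5) at n = 1:
E = -13.6057 × 5² / 1² = -13.6057 × 25 / 1 = -340.142500000 eV

Since -340.142500000 eV < -13.605700000 eV,
B⁴⁺ at n = 1 is more tightly bound (requires more energy to ionize).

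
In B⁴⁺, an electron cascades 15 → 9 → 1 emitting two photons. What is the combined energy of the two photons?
338.6308 eV

The energy levels of B⁴⁺ are E_n = -13.6057 × 5² / n² eV.

First transition (15 → 9):
ΔE₁ = |E_9 - E_15|
ΔE₁ = |-4.1992901235 - (-1.5117444444)| = 2.6875457 eV

Second transition (9 → 1):
ΔE₂ = |E_1 - E_9|
ΔE₂ = |-340.1425000000 - (-4.1992901235)| = 335.9432099 eV

Total energy released:
E_total = ΔE₁ + ΔE₂ = 2.6875457 + 335.9432099 = 338.6308 eV

Note: This equals the direct transition 15 → 1: 338.6308 eV ✓
Energy is conserved regardless of the path taken.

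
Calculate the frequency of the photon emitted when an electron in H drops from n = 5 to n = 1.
3.15825e+15 Hz

First, find the transition energy:
E_5 = -13.6057 / 5² = -0.5442280 eV
E_1 = -13.6057 / 1² = -13.6057000 eV
|ΔE| = |E_1 - E_5| = 13.0614720 eV

Convert to Joules: E = 13.0614720 eV × (1.602177 × 10⁻¹⁹ J/eV) = 2.0926790e-18 J

Using E = hf:
f = E/h = 2.0926790e-18 J / (6.62607 × 10⁻³⁴ J·s)
f = 3.15825e+15 Hz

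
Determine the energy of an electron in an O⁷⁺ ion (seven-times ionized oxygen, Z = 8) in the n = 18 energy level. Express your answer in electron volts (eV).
-2.6875 eV

The energy levels of a hydrogen-like atom are given by:
E_n = -13.6057 Z² / n² eV  (with Z = 8 for O⁷⁺)

For n = 18:
E_18 = -13.6057 × 8² / 18²
E_18 = -13.6057 × 64 / 324
E_18 = -2.6875 eV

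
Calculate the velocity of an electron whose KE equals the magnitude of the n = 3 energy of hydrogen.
7.292e+05 m/s (or 0.24% of c)

The binding energy at n = 3 for hydrogen is:
E_3 = -13.6057/3² = -1.511744 eV
|E_3| = 1.511744 eV

Convert to Joules:
KE = 1.511744 eV × (1.602177 × 10⁻¹⁹ J/eV) = 2.42208e-19 J

Using KE = ½mv²:
v = √(2·KE/m_e)
v = √(2 × 2.42208e-19 J / 9.10938 × 10⁻³¹ kg)
v = 7.292e+05 m/s

This is approximately 0.24% the speed of light.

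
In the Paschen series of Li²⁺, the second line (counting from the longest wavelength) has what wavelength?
142.3852 nm

The lines of a series are numbered from the longest wavelength (smallest ΔE) outward; the second line is the transition from n = n_f + 2 to n_f.
The Paschen series has all transitions ending at n_f = 3.

For Li²⁺ (Z = 3), the second line (β-line) is the jump from n = 5 to n = 3:
E_5 = -13.6057 × 3² / 5² = -4.89805200 eV
E_3 = -13.6057 × 3² / 3² = -13.60570000 eV
ΔE = E_5 - E_3 = 8.70764800 eV

λ = hc/E = 1239.84 eV·nm / 8.70764800 eV
λ = 142.3852 nm

This is the β-line of the Paschen series in Li²⁺.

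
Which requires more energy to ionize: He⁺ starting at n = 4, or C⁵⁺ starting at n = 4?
C⁵⁺ at n = 4 (E = -30.61 eV)

Using E_n = -13.6057 Z² / n² eV:

He⁺ (Z = 2) at n = 4:
E = -13.6057 × 2² / 4² = -13.6057 × 4 / 16 = -3.40143 eV

C⁵⁺ (Z = 6) at n = 4:
E = -13.6057 × 6² / 4² = -13.6057 × 36 / 16 = -30.61283 eV

Since -30.61283 eV < -3.40143 eV,
C⁵⁺ at n = 4 is more tightly bound (requires more energy to ionize).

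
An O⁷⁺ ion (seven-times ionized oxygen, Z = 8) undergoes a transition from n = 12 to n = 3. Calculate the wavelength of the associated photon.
13.67 nm

First, find the transition energy using E_n = -13.6057 Z² / n² eV:
E_12 = -13.6057 × 8² / 12² = -6.0470 eV
E_3 = -13.6057 × 8² / 3² = -96.7516 eV

Photon energy: |ΔE| = |E_3 - E_12| = 90.7046 eV

Convert to wavelength using E = hc/λ with hc = 1239.84 eV·nm:
λ = hc/E = 1239.84 eV·nm / 90.7046 eV
λ = 13.67 nm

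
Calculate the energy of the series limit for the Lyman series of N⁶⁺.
666.679300 eV

The series limit corresponds to the transition from n = ∞ to n = 1.
This is the highest energy (shortest wavelength) transition in the Lyman series.

E_∞ = 0 eV
E_1 = -13.6057 × 7² / 1² = -666.679300 eV

Energy at series limit:
ΔE = E_∞ - E_1 = 0 - (-666.679300) = 666.679300 eV

This energy equals the ionization energy from the n = 1 state of N⁶⁺.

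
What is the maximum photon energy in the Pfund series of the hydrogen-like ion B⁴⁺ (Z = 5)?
13.605700 eV

The series limit corresponds to the transition from n = ∞ to n = 5.
This is the highest energy (shortest wavelength) transition in the Pfund series.

E_∞ = 0 eV
E_5 = -13.6057 × 5² / 5² = -13.605700 eV

Energy at series limit:
ΔE = E_∞ - E_5 = 0 - (-13.605700) = 13.605700 eV

This energy equals the ionization energy from the n = 5 state of B⁴⁺.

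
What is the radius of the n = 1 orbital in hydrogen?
0.0529 nm (or 0.5292 Å)

The Bohr radius formula is:
r_n = n² a₀ / Z

where a₀ = 0.0529177 nm is the Bohr radius.

For H (Z = 1) at n = 1:
r_1 = 1² × 0.0529177 nm / 1
r_1 = 1 × 0.0529177 nm / 1
r_1 = 0.05292 nm / 1
r_1 = 0.0529 nm

The electron orbits at approximately 0.0529 nm from the nucleus.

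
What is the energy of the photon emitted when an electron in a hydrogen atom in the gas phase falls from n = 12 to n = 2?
3.30694 eV

The energy levels are E_n = -13.6057 eV / n².

Energy at n = 12: E_12 = -13.6057 / 12² = -0.09448403 eV
Energy at n = 2: E_2 = -13.6057 / 2² = -3.40142500 eV

For emission (electron falling to lower state), the photon energy is:
E_photon = E_12 - E_2 = |-0.09448403 - (-3.40142500)|
E_photon = 3.30694 eV

This energy is carried away by the emitted photon.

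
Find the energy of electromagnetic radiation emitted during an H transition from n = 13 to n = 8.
0.13208 eV

The energy levels are E_n = -13.6057 eV / n².

Energy at n = 13: E_13 = -13.6057 / 13² = -0.08050710 eV
Energy at n = 8: E_8 = -13.6057 / 8² = -0.21258906 eV

For emission (electron falling to lower state), the photon energy is:
E_photon = E_13 - E_8 = |-0.08050710 - (-0.21258906)|
E_photon = 0.13208 eV

This energy is carried away by the emitted photon.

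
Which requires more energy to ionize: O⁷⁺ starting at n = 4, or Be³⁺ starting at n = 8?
O⁷⁺ at n = 4 (E = -54.423 eV)

Using E_n = -13.6057 Z² / n² eV:

O⁷⁺ (Z = 8) at n = 4:
E = -13.6057 × 8² / 4² = -13.6057 × 64 / 16 = -54.422800 eV

Be³⁺ (Z = 4) at n = 8:
E = -13.6057 × 4² / 8² = -13.6057 × 16 / 64 = -3.401425 eV

Since -54.422800 eV < -3.401425 eV,
O⁷⁺ at n = 4 is more tightly bound (requires more energy to ionize).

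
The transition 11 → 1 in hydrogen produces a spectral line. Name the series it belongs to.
Lyman series

The spectral series in hydrogen are named based on the final (lower) energy level:
- Lyman series: n_final = 1 (ultraviolet)
- Balmer series: n_final = 2 (visible/near-UV)
- Paschen series: n_final = 3 (infrared)
- Brackett series: n_final = 4 (infrared)
- Pfund series: n_final = 5 (far infrared)

Since this transition ends at n = 1, it belongs to the Lyman series.

For reference, this 11 → 1 line has photon energy
ΔE = 13.6057 eV × (1/1² - 1/11²) = 13.4933 eV,
corresponding to wavelength λ = hc/ΔE = 1239.84 eV·nm / 13.4933 eV = 91.89 nm in the ultraviolet region.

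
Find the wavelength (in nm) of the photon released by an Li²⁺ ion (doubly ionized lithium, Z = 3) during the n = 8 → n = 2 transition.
43.20 nm

First, find the transition energy using E_n = -13.6057 Z² / n² eV:
E_8 = -13.6057 × 3² / 8² = -1.9133 eV
E_2 = -13.6057 × 3² / 2² = -30.6128 eV

Photon energy: |ΔE| = |E_2 - E_8| = 28.6995 eV

Convert to wavelength using E = hc/λ with hc = 1239.84 eV·nm:
λ = hc/E = 1239.84 eV·nm / 28.6995 eV
λ = 43.20 nm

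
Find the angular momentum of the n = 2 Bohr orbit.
2.10914e-34 J·s (or 2ℏ)

In the Bohr model, angular momentum is quantized:
L = nℏ

where ℏ = h/(2π) = 1.0545718e-34 J·s

For n = 2:
L = 2 × 1.0545718e-34 J·s
L = 2.10914e-34 J·s

This can also be written as L = 2ℏ.
The angular momentum is an integer multiple of the reduced Planck constant.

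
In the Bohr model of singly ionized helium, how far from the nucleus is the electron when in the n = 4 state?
0.42334 nm (or 4.23342 Å)

The Bohr radius formula is:
r_n = n² a₀ / Z

where a₀ = 0.05291772 nm is the Bohr radius.

For He⁺ (Z = 2) at n = 4:
r_4 = 4² × 0.05291772 nm / 2
r_4 = 16 × 0.05291772 nm / 2
r_4 = 0.846684 nm / 2
r_4 = 0.42334 nm

The electron orbits at approximately 0.42334 nm from the nucleus.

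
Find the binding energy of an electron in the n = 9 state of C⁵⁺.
6.05 eV

The ionization energy is the energy needed to remove the electron completely (n → ∞).

For a hydrogen-like ion with Z = 6, E_n = -13.6057 Z² / n² eV.

At n = 9: E_9 = -13.6057 × 6² / 9² = -6.04698 eV
At n = ∞: E_∞ = 0 eV

Ionization energy = E_∞ - E_9 = 0 - (-6.04698) = 6.04698 eV
Ionization energy ≈ 6.05 eV

This is also called the binding energy of the electron in state n = 9.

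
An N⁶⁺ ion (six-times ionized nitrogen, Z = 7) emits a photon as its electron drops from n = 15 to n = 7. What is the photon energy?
10.6427 eV

The energy levels are E_n = -13.6057 Z² eV / n².

Energy at n = 15: E_15 = -13.6057 × 7² / 15² = -2.9630191 eV
Energy at n = 7: E_7 = -13.6057 × 7² / 7² = -13.6057000 eV

For emission (electron falling to lower state), the photon energy is:
E_photon = E_15 - E_7 = |-2.9630191 - (-13.6057000)|
E_photon = 10.6427 eV

This energy is carried away by the emitted photon.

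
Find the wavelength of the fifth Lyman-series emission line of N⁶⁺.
1.913 nm

The lines of a series are numbered from the longest wavelength (smallest ΔE) outward; the fifth line is the transition from n = n_f + 5 to n_f.
The Lyman series has all transitions ending at n_f = 1.

For N⁶⁺ (Z = 7), the fifth line (ε-line) is the jump from n = 6 to n = 1:
E_6 = -13.6057 × 7² / 6² = -18.51887 eV
E_1 = -13.6057 × 7² / 1² = -666.67930 eV
ΔE = E_6 - E_1 = 648.16043 eV

λ = hc/E = 1239.84 eV·nm / 648.16043 eV
λ = 1.913 nm

This is the ε-line of the Lyman series in N⁶⁺.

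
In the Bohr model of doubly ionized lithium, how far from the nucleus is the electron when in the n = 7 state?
0.8643 nm (or 8.6432 Å)

The Bohr radius formula is:
r_n = n² a₀ / Z

where a₀ = 0.0529177 nm is the Bohr radius.

For Li²⁺ (Z = 3) at n = 7:
r_7 = 7² × 0.0529177 nm / 3
r_7 = 49 × 0.0529177 nm / 3
r_7 = 2.59297 nm / 3
r_7 = 0.8643 nm

The electron orbits at approximately 0.8643 nm from the nucleus.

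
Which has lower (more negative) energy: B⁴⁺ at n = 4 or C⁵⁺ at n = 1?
C⁵⁺ at n = 1 (E = -489.805200 eV)

Using E_n = -13.6057 Z² / n² eV:

B⁴⁺ (Z = 5) at n = 4:
E = -13.6057 × 5² / 4² = -13.6057 × 25 / 16 = -21.258906250 eV

C⁵⁺ (Z = 6) at n = 1:
E = -13.6057 × 6² / 1² = -13.6057 × 36 / 1 = -489.805200000 eV

Since -489.805200000 eV < -21.258906250 eV,
C⁵⁺ at n = 1 is more tightly bound (requires more energy to ionize).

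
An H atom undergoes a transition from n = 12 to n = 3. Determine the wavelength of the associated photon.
874.8145 nm

First, find the transition energy using E_n = -13.6057 / n² eV:
E_12 = -13.6057 / 12² = -0.09448403 eV
E_3 = -13.6057 / 3² = -1.51174444 eV

Photon energy: |ΔE| = |E_3 - E_12| = 1.41726041 eV

Convert to wavelength using E = hc/λ with hc = 1239.84 eV·nm:
λ = hc/E = 1239.84 eV·nm / 1.41726041 eV
λ = 874.8145 nm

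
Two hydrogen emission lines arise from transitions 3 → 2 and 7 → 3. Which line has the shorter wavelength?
3 → 2

Calculate the energy for each transition:

Transition 3 → 2:
ΔE₁ = |E_2 - E_3| = |-13.6057/2² - (-13.6057/3²)|
ΔE₁ = |-3.401425000 - (-1.511744444)| = 1.889681 eV

Transition 7 → 3:
ΔE₂ = |E_3 - E_7| = |-13.6057/3² - (-13.6057/7²)|
ΔE₂ = |-1.511744444 - (-0.277667347)| = 1.234077 eV

Since 1.889681 eV > 1.234077 eV, the transition 3 → 2 emits the more energetic photon.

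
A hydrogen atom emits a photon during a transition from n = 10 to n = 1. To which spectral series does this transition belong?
Lyman series

The spectral series in hydrogen are named based on the final (lower) energy level:
- Lyman series: n_final = 1 (ultraviolet)
- Balmer series: n_final = 2 (visible/near-UV)
- Paschen series: n_final = 3 (infrared)
- Brackett series: n_final = 4 (infrared)
- Pfund series: n_final = 5 (far infrared)

Since this transition ends at n = 1, it belongs to the Lyman series.

For reference, this 10 → 1 line has photon energy
ΔE = 13.6057 eV × (1/1² - 1/10²) = 13.46964 eV,
corresponding to wavelength λ = hc/ΔE = 1239.84 eV·nm / 13.46964 eV = 92.047 nm in the ultraviolet region.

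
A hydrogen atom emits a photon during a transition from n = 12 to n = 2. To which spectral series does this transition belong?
Balmer series

The spectral series in hydrogen are named based on the final (lower) energy level:
- Lyman series: n_final = 1 (ultraviolet)
- Balmer series: n_final = 2 (visible/near-UV)
- Paschen series: n_final = 3 (infrared)
- Brackett series: n_final = 4 (infrared)
- Pfund series: n_final = 5 (far infrared)

Since this transition ends at n = 2, it belongs to the Balmer series.

For reference, this 12 → 2 line has photon energy
ΔE = 13.6057 eV × (1/2² - 1/12²) = 3.3069410 eV,
corresponding to wavelength λ = hc/ΔE = 1239.84 eV·nm / 3.3069410 eV = 374.921 nm in the visible/near-UV region.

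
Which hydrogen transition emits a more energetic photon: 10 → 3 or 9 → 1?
9 → 1

Calculate the energy for each transition:

Transition 10 → 3:
ΔE₁ = |E_3 - E_10| = |-13.6057/3² - (-13.6057/10²)|
ΔE₁ = |-1.51174444444 - (-0.13605700000)| = 1.37568744 eV

Transition 9 → 1:
ΔE₂ = |E_1 - E_9| = |-13.6057/1² - (-13.6057/9²)|
ΔE₂ = |-13.60570000000 - (-0.16797160494)| = 13.43772840 eV

Since 13.43772840 eV > 1.37568744 eV, the transition 9 → 1 emits the more energetic photon.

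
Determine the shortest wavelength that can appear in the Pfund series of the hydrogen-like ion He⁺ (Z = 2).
569.540707 nm

The series limit corresponds to the transition from n = ∞ to n = 5.
This is the highest energy (shortest wavelength) transition in the Pfund series.

E_∞ = 0 eV
E_5 = -13.6057 × 2² / 5² = -2.1769120000 eV

Energy at series limit:
ΔE = E_∞ - E_5 = 0 - (-2.1769120000) = 2.1769120000 eV
λ = hc/E = 1239.84 eV·nm / 2.1769120000 eV = 569.540707 nm

This energy equals the ionization energy from the n = 5 state of He⁺.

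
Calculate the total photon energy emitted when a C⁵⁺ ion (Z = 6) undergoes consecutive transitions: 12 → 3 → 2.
119.05 eV

The energy levels of C⁵⁺ are E_n = -13.6057 × 6² / n² eV.

First transition (12 → 3):
ΔE₁ = |E_3 - E_12|
ΔE₁ = |-54.42280000 - (-3.40142500)| = 51.02138 eV

Second transition (3 → 2):
ΔE₂ = |E_2 - E_3|
ΔE₂ = |-122.45130000 - (-54.42280000)| = 68.02850 eV

Total energy released:
E_total = ΔE₁ + ΔE₂ = 51.02138 + 68.02850 = 119.05 eV

Note: This equals the direct transition 12 → 2: 119.05 eV ✓
Energy is conserved regardless of the path taken.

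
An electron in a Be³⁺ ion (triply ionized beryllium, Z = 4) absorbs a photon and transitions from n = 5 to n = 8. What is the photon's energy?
5.30622 eV

The energy levels of a hydrogen-like atom are E_n = -13.6057 Z² eV / n².

Energy at n = 5: E_5 = -13.6057 × 4² / 5² = -8.70764800 eV
Energy at n = 8: E_8 = -13.6057 × 4² / 8² = -3.40142500 eV

The excitation energy is the difference:
ΔE = E_8 - E_5
ΔE = -3.40142500 - (-8.70764800)
ΔE = 5.30622 eV

Since this is positive, energy must be absorbed (photon absorption).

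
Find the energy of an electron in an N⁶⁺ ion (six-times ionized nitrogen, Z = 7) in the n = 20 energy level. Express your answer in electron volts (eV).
-1.6667 eV

The energy levels of a hydrogen-like atom are given by:
E_n = -13.6057 Z² / n² eV  (with Z = 7 for N⁶⁺)

For n = 20:
E_20 = -13.6057 × 7² / 20²
E_20 = -13.6057 × 49 / 400
E_20 = -1.6667 eV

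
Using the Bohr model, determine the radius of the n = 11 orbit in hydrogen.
6.403044 nm (or 64.030442 Å)

The Bohr radius formula is:
r_n = n² a₀ / Z

where a₀ = 0.052917721 nm is the Bohr radius.

For H (Z = 1) at n = 11:
r_11 = 11² × 0.052917721 nm / 1
r_11 = 121 × 0.052917721 nm / 1
r_11 = 6.4030442 nm / 1
r_11 = 6.403044 nm

The electron orbits at approximately 6.403044 nm from the nucleus.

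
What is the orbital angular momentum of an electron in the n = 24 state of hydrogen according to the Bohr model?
2.531e-33 J·s (or 24ℏ)

In the Bohr model, angular momentum is quantized:
L = nℏ

where ℏ = h/(2π) = 1.05457e-34 J·s

For n = 24:
L = 24 × 1.05457e-34 J·s
L = 2.531e-33 J·s

This can also be written as L = 24ℏ.
The angular momentum is an integer multiple of the reduced Planck constant.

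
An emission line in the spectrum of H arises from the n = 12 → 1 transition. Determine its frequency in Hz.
3.26700e+15 Hz

First, find the transition energy:
E_12 = -13.6057 / 12² = -0.0944840 eV
E_1 = -13.6057 / 1² = -13.6057000 eV
|ΔE| = |E_1 - E_12| = 13.5112160 eV

Convert to Joules: E = 13.5112160 eV × (1.602177 × 10⁻¹⁹ J/eV) = 2.1647360e-18 J

Using E = hf:
f = E/h = 2.1647360e-18 J / (6.62607 × 10⁻³⁴ J·s)
f = 3.26700e+15 Hz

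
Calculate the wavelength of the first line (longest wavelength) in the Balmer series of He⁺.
164.027724 nm

The longest wavelength corresponds to the smallest energy transition in the series.
The Balmer series has all transitions ending at n_f = 2.

For He⁺ (Z = 2), the first line (α-line) is the jump from n = 3 to n = 2:
E_3 = -13.6057 × 2² / 3² = -6.0469777778 eV
E_2 = -13.6057 × 2² / 2² = -13.6057000000 eV
ΔE = E_3 - E_2 = 7.5587222222 eV

λ = hc/E = 1239.84 eV·nm / 7.5587222222 eV
λ = 164.027724 nm

This is the α-line of the Balmer series in He⁺.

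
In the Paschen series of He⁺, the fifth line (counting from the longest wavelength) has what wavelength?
238.58578 nm

The lines of a series are numbered from the longest wavelength (smallest ΔE) outward; the fifth line is the transition from n = n_f + 5 to n_f.
The Paschen series has all transitions ending at n_f = 3.

For He⁺ (Z = 2), the fifth line (ε-line) is the jump from n = 8 to n = 3:
E_8 = -13.6057 × 2² / 8² = -0.850356250 eV
E_3 = -13.6057 × 2² / 3² = -6.046977778 eV
ΔE = E_8 - E_3 = 5.196621528 eV

λ = hc/E = 1239.84 eV·nm / 5.196621528 eV
λ = 238.58578 nm

This is the ε-line of the Paschen series in He⁺.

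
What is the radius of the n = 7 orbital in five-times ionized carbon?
0.4322 nm (or 4.3216 Å)

The Bohr radius formula is:
r_n = n² a₀ / Z

where a₀ = 0.0529177 nm is the Bohr radius.

For C⁵⁺ (Z = 6) at n = 7:
r_7 = 7² × 0.0529177 nm / 6
r_7 = 49 × 0.0529177 nm / 6
r_7 = 2.59297 nm / 6
r_7 = 0.4322 nm

The electron orbits at approximately 0.4322 nm from the nucleus.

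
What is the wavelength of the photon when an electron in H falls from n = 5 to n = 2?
433.93578 nm

First, find the transition energy using E_n = -13.6057 / n² eV:
E_5 = -13.6057 / 5² = -0.544228000 eV
E_2 = -13.6057 / 2² = -3.401425000 eV

Photon energy: |ΔE| = |E_2 - E_5| = 2.857197000 eV

Convert to wavelength using E = hc/λ with hc = 1239.84 eV·nm:
λ = hc/E = 1239.84 eV·nm / 2.857197000 eV
λ = 433.93578 nm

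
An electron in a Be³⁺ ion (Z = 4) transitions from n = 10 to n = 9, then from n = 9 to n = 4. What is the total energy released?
11.42879 eV

The energy levels of Be³⁺ are E_n = -13.6057 × 4² / n² eV.

First transition (10 → 9):
ΔE₁ = |E_9 - E_10|
ΔE₁ = |-2.68754567901 - (-2.17691200000)| = 0.51063368 eV

Second transition (9 → 4):
ΔE₂ = |E_4 - E_9|
ΔE₂ = |-13.60570000000 - (-2.68754567901)| = 10.91815432 eV

Total energy released:
E_total = ΔE₁ + ΔE₂ = 0.51063368 + 10.91815432 = 11.42879 eV

Note: This equals the direct transition 10 → 4: 11.42879 eV ✓
Energy is conserved regardless of the path taken.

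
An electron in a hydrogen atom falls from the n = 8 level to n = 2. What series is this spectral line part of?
Balmer series

The spectral series in hydrogen are named based on the final (lower) energy level:
- Lyman series: n_final = 1 (ultraviolet)
- Balmer series: n_final = 2 (visible/near-UV)
- Paschen series: n_final = 3 (infrared)
- Brackett series: n_final = 4 (infrared)
- Pfund series: n_final = 5 (far infrared)

Since this transition ends at n = 2, it belongs to the Balmer series.

For reference, this 8 → 2 line has photon energy
ΔE = 13.6057 eV × (1/2² - 1/8²) = 3.188836 eV,
corresponding to wavelength λ = hc/ΔE = 1239.84 eV·nm / 3.188836 eV = 388.81 nm in the visible/near-UV region.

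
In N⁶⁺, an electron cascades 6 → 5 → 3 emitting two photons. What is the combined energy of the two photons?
55.55661 eV

The energy levels of N⁶⁺ are E_n = -13.6057 × 7² / n² eV.

First transition (6 → 5):
ΔE₁ = |E_5 - E_6|
ΔE₁ = |-26.66717200000 - (-18.51886944444)| = 8.14830256 eV

Second transition (5 → 3):
ΔE₂ = |E_3 - E_5|
ΔE₂ = |-74.07547777778 - (-26.66717200000)| = 47.40830578 eV

Total energy released:
E_total = ΔE₁ + ΔE₂ = 8.14830256 + 47.40830578 = 55.55661 eV

Note: This equals the direct transition 6 → 3: 55.55661 eV ✓
Energy is conserved regardless of the path taken.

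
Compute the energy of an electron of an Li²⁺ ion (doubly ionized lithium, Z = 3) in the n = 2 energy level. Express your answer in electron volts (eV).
-30.613 eV

The energy levels of a hydrogen-like atom are given by:
E_n = -13.6057 Z² / n² eV  (with Z = 3 for Li²⁺)

For n = 2:
E_2 = -13.6057 × 3² / 2²
E_2 = -13.6057 × 9 / 4
E_2 = -30.613 eV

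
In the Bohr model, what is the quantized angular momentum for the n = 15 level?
1.5819e-33 J·s (or 15ℏ)

In the Bohr model, angular momentum is quantized:
L = nℏ

where ℏ = h/(2π) = 1.054572e-34 J·s

For n = 15:
L = 15 × 1.054572e-34 J·s
L = 1.5819e-33 J·s

This can also be written as L = 15ℏ.
The angular momentum is an integer multiple of the reduced Planck constant.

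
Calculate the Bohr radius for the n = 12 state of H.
7.620152 nm (or 76.201518 Å)

The Bohr radius formula is:
r_n = n² a₀ / Z

where a₀ = 0.052917721 nm is the Bohr radius.

For H (Z = 1) at n = 12:
r_12 = 12² × 0.052917721 nm / 1
r_12 = 144 × 0.052917721 nm / 1
r_12 = 7.6201518 nm / 1
r_12 = 7.620152 nm

The electron orbits at approximately 7.620152 nm from the nucleus.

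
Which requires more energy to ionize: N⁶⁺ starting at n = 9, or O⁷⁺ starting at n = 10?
O⁷⁺ at n = 10 (E = -8.71 eV)

Using E_n = -13.6057 Z² / n² eV:

N⁶⁺ (Z = 7) at n = 9:
E = -13.6057 × 7² / 9² = -13.6057 × 49 / 81 = -8.23061 eV

O⁷⁺ (Z = 8) at n = 10:
E = -13.6057 × 8² / 10² = -13.6057 × 64 / 100 = -8.70765 eV

Since -8.70765 eV < -8.23061 eV,
O⁷⁺ at n = 10 is more tightly bound (requires more energy to ionize).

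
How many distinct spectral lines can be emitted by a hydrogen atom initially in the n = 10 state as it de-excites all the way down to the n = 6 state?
10

The electron can occupy levels n = 6, 7, ..., 10 during de-excitation — that is m = 10 - 6 + 1 = 5 distinct levels.

The number of distinct spectral lines equals the number of ways to choose 2 of these m levels (each pair gives one possible emission transition):

Number of lines = m(m-1)/2 = 5×4/2 = 10

These correspond to all possible transitions between the 5 levels:
10 → 9, 10 → 8, 10 → 7, 10 → 6, 9 → 8, 9 → 7, 9 → 6, 8 → 7...

Each transition produces a photon with a unique energy (and thus wavelength). This count does not depend on Z.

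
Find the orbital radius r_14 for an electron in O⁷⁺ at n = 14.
1.2965 nm (or 12.9648 Å)

The Bohr radius formula is:
r_n = n² a₀ / Z

where a₀ = 0.0529177 nm is the Bohr radius.

For O⁷⁺ (Z = 8) at n = 14:
r_14 = 14² × 0.0529177 nm / 8
r_14 = 196 × 0.0529177 nm / 8
r_14 = 10.37187 nm / 8
r_14 = 1.2965 nm

The electron orbits at approximately 1.2965 nm from the nucleus.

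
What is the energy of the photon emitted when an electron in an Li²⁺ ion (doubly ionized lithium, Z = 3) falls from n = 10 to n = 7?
1.274493 eV

The energy levels are E_n = -13.6057 Z² eV / n².

Energy at n = 10: E_10 = -13.6057 × 3² / 10² = -1.224513000 eV
Energy at n = 7: E_7 = -13.6057 × 3² / 7² = -2.499006122 eV

For emission (electron falling to lower state), the photon energy is:
E_photon = E_10 - E_7 = |-1.224513000 - (-2.499006122)|
E_photon = 1.274493 eV

This energy is carried away by the emitted photon.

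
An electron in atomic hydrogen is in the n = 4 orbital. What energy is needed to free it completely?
0.85 eV

The ionization energy is the energy needed to remove the electron completely (n → ∞).

For hydrogen, E_n = -13.6057 eV / n².

At n = 4: E_4 = -13.6057 / 4² = -0.85036 eV
At n = ∞: E_∞ = 0 eV

Ionization energy = E_∞ - E_4 = 0 - (-0.85036) = 0.85036 eV
Ionization energy ≈ 0.85 eV

This is also called the binding energy of the electron in state n = 4.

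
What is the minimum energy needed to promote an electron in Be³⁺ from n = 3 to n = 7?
19.745 eV

The energy levels of a hydrogen-like atom are E_n = -13.6057 Z² eV / n².

Energy at n = 3: E_3 = -13.6057 × 4² / 3² = -24.187911 eV
Energy at n = 7: E_7 = -13.6057 × 4² / 7² = -4.442678 eV

The excitation energy is the difference:
ΔE = E_7 - E_3
ΔE = -4.442678 - (-24.187911)
ΔE = 19.745 eV

Since this is positive, energy must be absorbed (photon absorption).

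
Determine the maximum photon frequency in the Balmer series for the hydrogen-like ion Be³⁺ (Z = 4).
1.31594e+16 Hz

The series limit corresponds to the transition from n = ∞ to n = 2.
This is the highest energy (shortest wavelength) transition in the Balmer series.

E_∞ = 0 eV
E_2 = -13.6057 × 4² / 2² = -54.42280000 eV

Energy at series limit:
ΔE = E_∞ - E_2 = 0 - (-54.42280000) = 54.42280000 eV
E = 54.42280000 eV × (1.602177 × 10⁻¹⁹ J/eV) = 8.7194958e-18 J
f = E/h = 8.7194958e-18 J / (6.62607 × 10⁻³⁴ J·s) = 1.31594e+16 Hz

This energy equals the ionization energy from the n = 2 state of Be³⁺.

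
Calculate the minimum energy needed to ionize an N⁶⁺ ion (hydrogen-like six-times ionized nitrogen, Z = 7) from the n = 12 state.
4.63 eV

The ionization energy is the energy needed to remove the electron completely (n → ∞).

For a hydrogen-like ion with Z = 7, E_n = -13.6057 Z² / n² eV.

At n = 12: E_12 = -13.6057 × 7² / 12² = -4.62972 eV
At n = ∞: E_∞ = 0 eV

Ionization energy = E_∞ - E_12 = 0 - (-4.62972) = 4.62972 eV
Ionization energy ≈ 4.63 eV

This is also called the binding energy of the electron in state n = 12.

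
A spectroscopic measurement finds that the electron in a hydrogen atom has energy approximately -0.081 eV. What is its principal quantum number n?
n = 13

The exact energy levels follow E_n = -13.6057 eV / n².

The measured value (-0.081 eV) is reported to only 2 significant figures, so we must test candidate n values and see which one matches to that precision.

Candidate energies:
  n = 11:  E = -13.6057/11² = -0.112444 eV
  n = 12:  E = -13.6057/12² = -0.094484 eV
  n = 13:  E = -13.6057/13² = -0.080507 eV  ← matches
  n = 14:  E = -13.6057/14² = -0.069417 eV
  n = 15:  E = -13.6057/15² = -0.060470 eV

Checking against the measurement of -0.081 eV (2 sig figs), only n = 13 agrees:
E_13 = -0.080507 eV, which rounds to -0.081 eV ✓

Therefore n = 13.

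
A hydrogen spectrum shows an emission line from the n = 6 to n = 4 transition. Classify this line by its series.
Brackett series

The spectral series in hydrogen are named based on the final (lower) energy level:
- Lyman series: n_final = 1 (ultraviolet)
- Balmer series: n_final = 2 (visible/near-UV)
- Paschen series: n_final = 3 (infrared)
- Brackett series: n_final = 4 (infrared)
- Pfund series: n_final = 5 (far infrared)

Since this transition ends at n = 4, it belongs to the Brackett series.

For reference, this 6 → 4 line has photon energy
ΔE = 13.6057 eV × (1/4² - 1/6²) = 0.47242013889 eV,
corresponding to wavelength λ = hc/ΔE = 1239.84 eV·nm / 0.47242013889 eV = 2624.44358 nm in the infrared region.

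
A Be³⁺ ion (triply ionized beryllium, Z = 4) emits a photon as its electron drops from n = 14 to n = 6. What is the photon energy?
4.94 eV

The energy levels are E_n = -13.6057 Z² eV / n².

Energy at n = 14: E_14 = -13.6057 × 4² / 14² = -1.11067 eV
Energy at n = 6: E_6 = -13.6057 × 4² / 6² = -6.04698 eV

For emission (electron falling to lower state), the photon energy is:
E_photon = E_14 - E_6 = |-1.11067 - (-6.04698)|
E_photon = 4.94 eV

This energy is carried away by the emitted photon.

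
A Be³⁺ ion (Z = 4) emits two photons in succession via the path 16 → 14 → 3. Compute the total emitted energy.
23.337555 eV

The energy levels of Be³⁺ are E_n = -13.6057 × 4² / n² eV.

First transition (16 → 14):
ΔE₁ = |E_14 - E_16|
ΔE₁ = |-1.110669387755 - (-0.850356250000)| = 0.260313138 eV

Second transition (14 → 3):
ΔE₂ = |E_3 - E_14|
ΔE₂ = |-24.187911111111 - (-1.110669387755)| = 23.077241723 eV

Total energy released:
E_total = ΔE₁ + ΔE₂ = 0.260313138 + 23.077241723 = 23.337555 eV

Note: This equals the direct transition 16 → 3: 23.337555 eV ✓
Energy is conserved regardless of the path taken.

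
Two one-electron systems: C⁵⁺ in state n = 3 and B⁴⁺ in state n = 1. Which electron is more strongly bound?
B⁴⁺ at n = 1 (E = -340.142500 eV)

Using E_n = -13.6057 Z² / n² eV:

C⁵⁺ (Z = 6) at n = 3:
E = -13.6057 × 6² / 3² = -13.6057 × 36 / 9 = -54.422800000 eV

B⁴⁺ (Z = 5) at n = 1:
E = -13.6057 × 5² / 1² = -13.6057 × 25 / 1 = -340.142500000 eV

Since -340.142500000 eV < -54.422800000 eV,
B⁴⁺ at n = 1 is more tightly bound (requires more energy to ionize).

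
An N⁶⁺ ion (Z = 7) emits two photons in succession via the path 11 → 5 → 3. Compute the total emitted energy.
68.565731 eV

The energy levels of N⁶⁺ are E_n = -13.6057 × 7² / n² eV.

First transition (11 → 5):
ΔE₁ = |E_5 - E_11|
ΔE₁ = |-26.667172000000 - (-5.509746280992)| = 21.157425719 eV

Second transition (5 → 3):
ΔE₂ = |E_3 - E_5|
ΔE₂ = |-74.075477777778 - (-26.667172000000)| = 47.408305778 eV

Total energy released:
E_total = ΔE₁ + ΔE₂ = 21.157425719 + 47.408305778 = 68.565731 eV

Note: This equals the direct transition 11 → 3: 68.565731 eV ✓
Energy is conserved regardless of the path taken.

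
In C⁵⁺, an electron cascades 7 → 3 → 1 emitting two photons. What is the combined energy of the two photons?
479.809 eV

The energy levels of C⁵⁺ are E_n = -13.6057 × 6² / n² eV.

First transition (7 → 3):
ΔE₁ = |E_3 - E_7|
ΔE₁ = |-54.422800000 - (-9.996024490)| = 44.426776 eV

Second transition (3 → 1):
ΔE₂ = |E_1 - E_3|
ΔE₂ = |-489.805200000 - (-54.422800000)| = 435.382400 eV

Total energy released:
E_total = ΔE₁ + ΔE₂ = 44.426776 + 435.382400 = 479.809 eV

Note: This equals the direct transition 7 → 1: 479.809 eV ✓
Energy is conserved regardless of the path taken.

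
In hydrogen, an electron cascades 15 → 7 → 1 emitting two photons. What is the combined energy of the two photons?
13.55 eV

The energy levels of hydrogen are E_n = -13.6057 / n² eV.

First transition (15 → 7):
ΔE₁ = |E_7 - E_15|
ΔE₁ = |-0.27766735 - (-0.06046978)| = 0.21720 eV

Second transition (7 → 1):
ΔE₂ = |E_1 - E_7|
ΔE₂ = |-13.60570000 - (-0.27766735)| = 13.32803 eV

Total energy released:
E_total = ΔE₁ + ΔE₂ = 0.21720 + 13.32803 = 13.55 eV

Note: This equals the direct transition 15 → 1: 13.55 eV ✓
Energy is conserved regardless of the path taken.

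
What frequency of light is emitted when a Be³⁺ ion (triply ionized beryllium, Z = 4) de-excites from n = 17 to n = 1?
5.25e+16 Hz

First, find the transition energy:
E_17 = -13.6057 × 4² / 17² = -0.7532567 eV
E_1 = -13.6057 × 4² / 1² = -217.6912000 eV
|ΔE| = |E_1 - E_17| = 216.9379433 eV

Convert to Joules: E = 216.9379433 eV × (1.602177 × 10⁻¹⁹ J/eV) = 3.4757e-17 J

Using E = hf:
f = E/h = 3.4757e-17 J / (6.62607 × 10⁻³⁴ J·s)
f = 5.25e+16 Hz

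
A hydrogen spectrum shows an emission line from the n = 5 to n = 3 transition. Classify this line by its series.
Paschen series

The spectral series in hydrogen are named based on the final (lower) energy level:
- Lyman series: n_final = 1 (ultraviolet)
- Balmer series: n_final = 2 (visible/near-UV)
- Paschen series: n_final = 3 (infrared)
- Brackett series: n_final = 4 (infrared)
- Pfund series: n_final = 5 (far infrared)

Since this transition ends at n = 3, it belongs to the Paschen series.

For reference, this 5 → 3 line has photon energy
ΔE = 13.6057 eV × (1/3² - 1/5²) = 0.96751644444 eV,
corresponding to wavelength λ = hc/ΔE = 1239.84 eV·nm / 0.96751644444 eV = 1281.46659 nm in the infrared region.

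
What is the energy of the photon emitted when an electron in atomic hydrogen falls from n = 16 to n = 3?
1.4586 eV

The energy levels are E_n = -13.6057 eV / n².

Energy at n = 16: E_16 = -13.6057 / 16² = -0.0531473 eV
Energy at n = 3: E_3 = -13.6057 / 3² = -1.5117444 eV

For emission (electron falling to lower state), the photon energy is:
E_photon = E_16 - E_3 = |-0.0531473 - (-1.5117444)|
E_photon = 1.4586 eV

This energy is carried away by the emitted photon.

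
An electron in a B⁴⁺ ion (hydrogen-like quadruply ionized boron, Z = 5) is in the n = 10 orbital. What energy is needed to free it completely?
3.4014 eV

The ionization energy is the energy needed to remove the electron completely (n → ∞).

For a hydrogen-like ion with Z = 5, E_n = -13.6057 Z² / n² eV.

At n = 10: E_10 = -13.6057 × 5² / 10² = -3.4014250 eV
At n = ∞: E_∞ = 0 eV

Ionization energy = E_∞ - E_10 = 0 - (-3.4014250) = 3.4014250 eV
Ionization energy ≈ 3.4014 eV

This is also called the binding energy of the electron in state n = 10.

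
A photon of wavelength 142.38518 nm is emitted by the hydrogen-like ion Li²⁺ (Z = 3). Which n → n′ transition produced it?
n = 5 → n = 3

First, find the photon energy from the wavelength (hc = 1239.84 eV·nm):
E = hc/λ = 1239.84 eV·nm / 142.38518 nm = 8.7076478 eV

The energy levels of Li²⁺ satisfy E_n = -13.6057 × 3² / n² eV, so an emission n_i → n_f releases
ΔE = 13.6057 × 3² × (1/n_f² − 1/n_i²) eV.

Setting ΔE equal to the photon energy:
1/n_f² − 1/n_i² = 8.7076478 / (13.6057 × 3²) = 0.071111109

Since 1/n_i² must be positive, we need 1/n_f² > 0.071111109, i.e. n_f ≤ 3. For each allowed n_f, solve n_i = (1/n_f² − 0.071111109)^(−1/2) and check whether it is a whole number:
  n_f = 1: 1/n_i² = 1.000000000 − 0.071111109 = 0.928888891 → n_i = 1.038  (not an integer) ✗
  n_f = 2: 1/n_i² = 0.250000000 − 0.071111109 = 0.178888891 → n_i = 2.364  (not an integer) ✗
  n_f = 3: 1/n_i² = 0.111111111 − 0.071111109 = 0.040000002 → n_i = 5.000  → integer, n_i = 5 ✓

Only n_f = 3 gives an integer upper level, n_i = 5.

The transition is from n = 5 to n = 3 (emission).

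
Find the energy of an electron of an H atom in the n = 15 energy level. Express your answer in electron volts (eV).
-0.0605 eV

The energy levels of a hydrogen-like atom are given by:
E_n = -13.6057 eV / n²

For n = 15:
E_15 = -13.6057 eV / 15²
E_15 = -13.6057 eV / 225
E_15 = -0.0605 eV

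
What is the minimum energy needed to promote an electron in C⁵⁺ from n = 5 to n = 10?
14.694 eV

The energy levels of a hydrogen-like atom are E_n = -13.6057 Z² eV / n².

Energy at n = 5: E_5 = -13.6057 × 6² / 5² = -19.592208 eV
Energy at n = 10: E_10 = -13.6057 × 6² / 10² = -4.898052 eV

The excitation energy is the difference:
ΔE = E_10 - E_5
ΔE = -4.898052 - (-19.592208)
ΔE = 14.694 eV

Since this is positive, energy must be absorbed (photon absorption).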